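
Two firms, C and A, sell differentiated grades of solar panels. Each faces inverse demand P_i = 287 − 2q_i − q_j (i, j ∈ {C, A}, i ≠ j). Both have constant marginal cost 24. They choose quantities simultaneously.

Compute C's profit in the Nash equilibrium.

Firm C's profit: π = q_C(287 − 2q_C − q_A) − 24q_C.
∂π/∂q_C = 263 − 4q_C − q_A = 0 ⇒ q_C = 65.75 − 0.25q_A.
Setting q_C = q_A in the reaction function: q_C = 65.75 − 0.25q_C, so q_C = 65.75 / 1.25 = 52.6.
P_C = 287 − 2·52.6 − 52.6 = 129.2.
Profit = (129.2 − 24)·52.6 = 5533.52.

5533.52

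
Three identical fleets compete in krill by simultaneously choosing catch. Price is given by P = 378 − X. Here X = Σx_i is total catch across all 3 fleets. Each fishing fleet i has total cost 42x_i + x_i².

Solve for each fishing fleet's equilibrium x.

A representative fishing fleet's profit is π_i = x_i(378 − X) − 42x_i − x_i², with X = x_i + Σ_{j≠i} x_j.
First-order condition: 336 − 4x_i − Σ_{j≠i} x_j = 0.
Imposing symmetry (x_j = x for all j) turns Σ_{j≠i} x_j into 2x, so 336 = 6x and x = 56.

56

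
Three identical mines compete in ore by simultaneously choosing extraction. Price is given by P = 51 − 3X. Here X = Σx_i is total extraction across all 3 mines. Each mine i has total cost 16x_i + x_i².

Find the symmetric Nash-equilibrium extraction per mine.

A representative mine's profit is π_i = x_i(51 − 3X) − 16x_i − x_i², with X = x_i + Σ_{j≠i} x_j.
First-order condition: 35 − 8x_i − 3Σ_{j≠i} x_j = 0.
Imposing symmetry (x_j = x for all j) turns Σ_{j≠i} x_j into 2x, so 35 = 14x and x = 2.5.

2.5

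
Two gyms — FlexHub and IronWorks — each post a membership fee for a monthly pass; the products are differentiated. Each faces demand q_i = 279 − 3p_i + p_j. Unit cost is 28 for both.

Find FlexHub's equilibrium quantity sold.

133.8

FlexHub's profit: π = (p_{FlexHub} − 28)(279 − 3p_{FlexHub} + p_{IronWorks}).
∂π/∂p_{FlexHub} = 363 − 6p_{FlexHub} + p_{IronWorks} = 0 ⇒ p_{FlexHub} = 60.5 + (1/6)p_{IronWorks}.
The game is symmetric, so in equilibrium p_{IronWorks} = p_{FlexHub}: the reaction function gives (5/6)p_{FlexHub} = 60.5, hence p_{FlexHub} = 72.6.
q_{FlexHub} = 279 − 3·72.6 + 72.6 = 133.8.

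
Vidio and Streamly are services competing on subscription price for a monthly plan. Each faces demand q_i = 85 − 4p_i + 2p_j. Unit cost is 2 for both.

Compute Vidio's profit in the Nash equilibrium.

Vidio's profit: π = (p_{Vidio} − 2)(85 − 4p_{Vidio} + 2p_{Streamly}).
∂π/∂p_{Vidio} = 93 − 8p_{Vidio} + 2p_{Streamly} = 0 ⇒ p_{Vidio} = 11.625 + 0.25p_{Streamly}.
By symmetry p_{Streamly} = p_{Vidio}; substituting into the reaction function, 0.75p_{Vidio} = 11.625 and p_{Vidio} = 15.5.
q_{Vidio} = 85 − 4·15.5 + 2·15.5 = 54.
Profit = (15.5 − 2)·54 = 729.

729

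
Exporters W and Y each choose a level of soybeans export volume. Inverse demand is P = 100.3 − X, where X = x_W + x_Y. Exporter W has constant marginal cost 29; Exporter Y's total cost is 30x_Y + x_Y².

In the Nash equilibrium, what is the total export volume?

Exporter W's profit: π = x_W(100.3 − (x_W + x_Y)) − 29x_W.
∂π/∂x_W = 71.3 − 2x_W − x_Y = 0, so x_W = 35.65 − 0.5x_Y.
For Y: ∂π/∂x_Y = 70.3 − 4x_Y − x_W = 0 ⇒ x_Y = 17.575 − 0.25x_W.
Plugging x_Y into W's best response: x_W = 35.65 − 0.5(17.575 − 0.25x_W) ⇒ 0.875x_W = 26.8625, so x_W = 30.7.
Then x_Y = 17.575 − 0.25·30.7 = 9.9.
Total export volume: 30.7 + 9.9 = 40.6.

40.6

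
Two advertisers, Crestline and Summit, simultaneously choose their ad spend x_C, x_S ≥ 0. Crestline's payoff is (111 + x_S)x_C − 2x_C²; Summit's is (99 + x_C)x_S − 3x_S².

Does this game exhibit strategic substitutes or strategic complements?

Expanding Crestline's payoff: 111x_C + x_Sx_C − 2x_C².
∂π/∂x_C = 111 + x_S − 4x_C = 0, so x_C = 27.75 + 0.25x_S.
The best-response slope dx_C/dx_S = 0.25 > 0: the reaction function is upward-sloping, so the choices are strategic complements.

strategic complements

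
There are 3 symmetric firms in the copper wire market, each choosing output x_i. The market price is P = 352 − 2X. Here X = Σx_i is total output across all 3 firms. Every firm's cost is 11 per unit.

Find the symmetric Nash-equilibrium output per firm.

A representative firm's profit is π_i = x_i(352 − 2X) − 11x_i, with X = x_i + Σ_{j≠i} x_j.
First-order condition: 341 − 4x_i − 2Σ_{j≠i} x_j = 0.
Imposing symmetry (x_j = x for all j) turns Σ_{j≠i} x_j into 2x, so 341 = 8x and x = 42.625.

42.625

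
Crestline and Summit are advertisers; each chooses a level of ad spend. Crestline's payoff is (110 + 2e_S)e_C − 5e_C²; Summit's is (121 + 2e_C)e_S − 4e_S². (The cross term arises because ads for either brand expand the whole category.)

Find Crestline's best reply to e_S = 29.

16.8

Expanding Crestline's payoff: 110e_C + 2e_Se_C − 5e_C².
∂π/∂e_C = 110 + 2e_S − 10e_C = 0, so e_C = 11 + 0.2e_S.
At e_S = 29: e_C = 11 + 0.2·29 = 16.8.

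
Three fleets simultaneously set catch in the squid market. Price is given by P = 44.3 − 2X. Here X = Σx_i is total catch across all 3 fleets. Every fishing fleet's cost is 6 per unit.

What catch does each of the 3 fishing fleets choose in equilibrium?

4.7875

A representative fishing fleet's profit is π_i = x_i(44.3 − 2X) − 6x_i, with X = x_i + Σ_{j≠i} x_j.
First-order condition: 38.3 − 4x_i − 2Σ_{j≠i} x_j = 0.
In a symmetric equilibrium every fishing fleet chooses the same x, so Σ_{j≠i} x_j = 2x. The condition becomes 38.3 − 8x = 0, giving x = 38.3/8 = 4.7875.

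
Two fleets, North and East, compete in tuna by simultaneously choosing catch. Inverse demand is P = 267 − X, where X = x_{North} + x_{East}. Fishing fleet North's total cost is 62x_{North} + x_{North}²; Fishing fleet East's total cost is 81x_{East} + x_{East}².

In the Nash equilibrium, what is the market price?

Fishing fleet North's profit: π = x_{North}(267 − (x_{North} + x_{East})) − 62x_{North} − x_{North}².
∂π/∂x_{North} = 205 − 4x_{North} − x_{East} = 0, so x_{North} = 51.25 − 0.25x_{East}.
By the same steps for East: x_{East} = 46.5 − 0.25x_{North}.
Plugging x_{East} into North's best response: x_{North} = 51.25 − 0.25(46.5 − 0.25x_{North}) ⇒ 0.9375x_{North} = 39.625, so x_{North} = 634/15.
Then x_{East} = 46.5 − 0.25·(634/15) = 539/15.
Equilibrium price: P = 267 − 78.2 = 188.8.

188.8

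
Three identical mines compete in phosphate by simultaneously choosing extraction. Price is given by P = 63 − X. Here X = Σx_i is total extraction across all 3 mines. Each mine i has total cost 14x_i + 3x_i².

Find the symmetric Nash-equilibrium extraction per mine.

4.9

A representative mine's profit is π_i = x_i(63 − X) − 14x_i − 3x_i², with X = x_i + Σ_{j≠i} x_j.
First-order condition: 49 − 8x_i − Σ_{j≠i} x_j = 0.
In a symmetric equilibrium every mine chooses the same x, so Σ_{j≠i} x_j = 2x. The condition becomes 49 − 10x = 0, giving x = 49/10 = 4.9.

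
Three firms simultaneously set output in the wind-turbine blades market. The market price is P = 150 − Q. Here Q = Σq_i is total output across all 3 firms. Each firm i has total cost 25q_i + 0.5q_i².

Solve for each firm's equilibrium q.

25

A representative firm's profit is π_i = q_i(150 − Q) − 25q_i − 0.5q_i², with Q = q_i + Σ_{j≠i} q_j.
First-order condition: 125 − 3q_i − Σ_{j≠i} q_j = 0.
Imposing symmetry (q_j = q for all j) turns Σ_{j≠i} q_j into 2q, so 125 = 5q and q = 25.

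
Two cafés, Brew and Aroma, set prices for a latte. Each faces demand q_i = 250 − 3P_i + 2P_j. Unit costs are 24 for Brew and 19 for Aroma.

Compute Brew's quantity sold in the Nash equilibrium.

Brew's profit: π = (P_{Brew} − 24)(250 − 3P_{Brew} + 2P_{Aroma}).
∂π/∂P_{Brew} = 322 − 6P_{Brew} + 2P_{Aroma} = 0 ⇒ P_{Brew} = 161/3 + (1/3)P_{Aroma}.
Similarly P_{Aroma} = 307/6 + (1/3)P_{Brew}.
Substituting the second reaction function into the first: P_{Brew} = 161/3 + (1/3)(307/6 + (1/3)P_{Brew}), which gives (8/9)P_{Brew} = 1273/18 ⇒ P_{Brew} = 79.5625.
Then P_{Aroma} = 307/6 + (1/3)·79.5625 = 77.6875.
q_{Brew} = 250 − 3·79.5625 + 2·77.6875 = 166.6875.

166.6875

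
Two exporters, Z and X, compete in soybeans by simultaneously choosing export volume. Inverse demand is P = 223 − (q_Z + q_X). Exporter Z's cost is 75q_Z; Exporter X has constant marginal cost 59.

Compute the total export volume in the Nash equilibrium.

Exporter Z's profit: π = q_Z(223 − (q_Z + q_X)) − 75q_Z.
∂π/∂q_Z = 148 − 2q_Z − q_X = 0, so q_Z = 74 − 0.5q_X.
By the same steps for X: q_X = 82 − 0.5q_Z.
Substituting the second reaction function into the first: q_Z = 74 − 0.5(82 − 0.5q_Z), which gives 0.75q_Z = 33 ⇒ q_Z = 44.
Then q_X = 82 − 0.5·44 = 60.
Total export volume: 44 + 60 = 104.

104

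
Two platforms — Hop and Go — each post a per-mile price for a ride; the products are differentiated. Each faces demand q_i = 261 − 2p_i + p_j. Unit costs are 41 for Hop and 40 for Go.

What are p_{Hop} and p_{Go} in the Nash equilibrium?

Hop's profit: π = (p_{Hop} − 41)(261 − 2p_{Hop} + p_{Go}).
∂π/∂p_{Hop} = 343 − 4p_{Hop} + p_{Go} = 0 ⇒ p_{Hop} = 85.75 + 0.25p_{Go}.
Similarly p_{Go} = 85.25 + 0.25p_{Hop}.
Solving the two reaction functions simultaneously: (1 − (0.25)(0.25))p_{Hop} = 85.75 + 0.25·85.25, so 0.9375p_{Hop} = 107.0625 and p_{Hop} = 114.2.
Then p_{Go} = 85.25 + 0.25·114.2 = 113.8.

114.2, 113.8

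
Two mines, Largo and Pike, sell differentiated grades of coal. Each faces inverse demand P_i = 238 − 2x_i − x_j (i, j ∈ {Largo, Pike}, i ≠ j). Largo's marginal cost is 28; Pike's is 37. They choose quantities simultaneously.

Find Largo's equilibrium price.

113.2

Mine Largo's profit: π = x_{Largo}(238 − 2x_{Largo} − x_{Pike}) − 28x_{Largo}.
∂π/∂x_{Largo} = 210 − 4x_{Largo} − x_{Pike} = 0 ⇒ x_{Largo} = 52.5 − 0.25x_{Pike}.
Similarly x_{Pike} = 50.25 − 0.25x_{Largo}.
Substituting the second reaction function into the first: x_{Largo} = 52.5 − 0.25(50.25 − 0.25x_{Largo}), which gives 0.9375x_{Largo} = 39.9375 ⇒ x_{Largo} = 42.6.
Then x_{Pike} = 50.25 − 0.25·42.6 = 39.6.
P_{Largo} = 238 − 2·42.6 − 39.6 = 113.2.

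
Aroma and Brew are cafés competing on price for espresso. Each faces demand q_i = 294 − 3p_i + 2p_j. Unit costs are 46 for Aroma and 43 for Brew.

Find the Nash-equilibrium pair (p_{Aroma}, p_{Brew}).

Aroma's profit: π = (p_{Aroma} − 46)(294 − 3p_{Aroma} + 2p_{Brew}).
∂π/∂p_{Aroma} = 432 − 6p_{Aroma} + 2p_{Brew} = 0 ⇒ p_{Aroma} = 72 + (1/3)p_{Brew}.
Similarly p_{Brew} = 70.5 + (1/3)p_{Aroma}.
Solving the two reaction functions simultaneously: (1 − (1/3)(1/3))p_{Aroma} = 72 + (1/3)·70.5, so (8/9)p_{Aroma} = 95.5 and p_{Aroma} = 107.4375.
Then p_{Brew} = 70.5 + (1/3)·107.4375 = 106.3125.

107.4375, 106.3125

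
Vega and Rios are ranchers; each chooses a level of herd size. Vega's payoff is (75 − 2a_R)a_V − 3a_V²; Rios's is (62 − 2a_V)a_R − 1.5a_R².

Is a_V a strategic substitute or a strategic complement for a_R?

Expanding Vega's payoff: 75a_V − 2a_Ra_V − 3a_V².
∂π/∂a_V = 75 − 2a_R − 6a_V = 0, so a_V = 12.5 − (1/3)a_R.
The best-response slope da_V/da_R = −1/3 < 0: the reaction function is downward-sloping, so the choices are strategic substitutes.

strategic substitutes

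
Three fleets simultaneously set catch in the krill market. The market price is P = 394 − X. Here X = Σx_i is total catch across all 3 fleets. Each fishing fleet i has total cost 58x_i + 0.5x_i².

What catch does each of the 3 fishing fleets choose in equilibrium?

67.2

A representative fishing fleet's profit is π_i = x_i(394 − X) − 58x_i − 0.5x_i², with X = x_i + Σ_{j≠i} x_j.
First-order condition: 336 − 3x_i − Σ_{j≠i} x_j = 0.
In a symmetric equilibrium every fishing fleet chooses the same x, so Σ_{j≠i} x_j = 2x. The condition becomes 336 − 5x = 0, giving x = 336/5 = 67.2.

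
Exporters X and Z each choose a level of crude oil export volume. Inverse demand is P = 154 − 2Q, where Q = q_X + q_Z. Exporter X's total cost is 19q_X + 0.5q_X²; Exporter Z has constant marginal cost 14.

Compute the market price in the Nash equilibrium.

67.75

Exporter X's profit: π = q_X(154 − 2(q_X + q_Z)) − 19q_X − 0.5q_X².
∂π/∂q_X = 135 − 5q_X − 2q_Z = 0, so q_X = 27 − 0.4q_Z.
For Z: ∂π/∂q_Z = 140 − 4q_Z − 2q_X = 0 ⇒ q_Z = 35 − 0.5q_X.
Solving the two reaction functions simultaneously: (1 − (−0.4)(−0.5))q_X = 27 − 0.4·35, so 0.8q_X = 13 and q_X = 16.25.
Then q_Z = 35 − 0.5·16.25 = 26.875.
Equilibrium price: P = 154 − 2·43.125 = 67.75.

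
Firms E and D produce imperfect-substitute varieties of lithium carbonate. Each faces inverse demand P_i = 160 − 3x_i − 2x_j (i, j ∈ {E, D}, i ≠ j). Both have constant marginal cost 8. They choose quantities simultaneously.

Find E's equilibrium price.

Firm E's profit: π = x_E(160 − 3x_E − 2x_D) − 8x_E.
∂π/∂x_E = 152 − 6x_E − 2x_D = 0 ⇒ x_E = 76/3 − (1/3)x_D.
The game is symmetric, so in equilibrium x_D = x_E: the reaction function gives (4/3)x_E = 76/3, hence x_E = 19.
P_E = 160 − 3·19 − 2·19 = 65.

65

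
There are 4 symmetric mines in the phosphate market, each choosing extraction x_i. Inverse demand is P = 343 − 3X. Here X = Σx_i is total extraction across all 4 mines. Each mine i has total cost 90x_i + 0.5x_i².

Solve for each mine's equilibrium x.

15.8125

A representative mine's profit is π_i = x_i(343 − 3X) − 90x_i − 0.5x_i², with X = x_i + Σ_{j≠i} x_j.
First-order condition: 253 − 7x_i − 3Σ_{j≠i} x_j = 0.
Imposing symmetry (x_j = x for all j) turns Σ_{j≠i} x_j into 3x, so 253 = 16x and x = 15.8125.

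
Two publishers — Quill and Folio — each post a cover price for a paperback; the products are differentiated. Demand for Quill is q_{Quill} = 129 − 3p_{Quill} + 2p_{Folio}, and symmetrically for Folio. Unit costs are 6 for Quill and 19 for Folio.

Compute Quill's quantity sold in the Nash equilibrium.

99.5625

Quill's profit: π = (p_{Quill} − 6)(129 − 3p_{Quill} + 2p_{Folio}).
∂π/∂p_{Quill} = 147 − 6p_{Quill} + 2p_{Folio} = 0 ⇒ p_{Quill} = 24.5 + (1/3)p_{Folio}.
Similarly p_{Folio} = 31 + (1/3)p_{Quill}.
Plugging p_{Folio} into Quill's best response: p_{Quill} = 24.5 + (1/3)(31 + (1/3)p_{Quill}) ⇒ (8/9)p_{Quill} = 209/6, so p_{Quill} = 39.1875.
Then p_{Folio} = 31 + (1/3)·39.1875 = 44.0625.
q_{Quill} = 129 − 3·39.1875 + 2·44.0625 = 99.5625.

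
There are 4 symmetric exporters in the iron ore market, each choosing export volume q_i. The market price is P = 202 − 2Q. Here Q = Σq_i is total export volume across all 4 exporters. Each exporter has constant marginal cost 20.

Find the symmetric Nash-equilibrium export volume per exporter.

18.2

A representative exporter's profit is π_i = q_i(202 − 2Q) − 20q_i, with Q = q_i + Σ_{j≠i} q_j.
First-order condition: 182 − 4q_i − 2Σ_{j≠i} q_j = 0.
In a symmetric equilibrium every exporter chooses the same q, so Σ_{j≠i} q_j = 3q. The condition becomes 182 − 10q = 0, giving q = 182/10 = 18.2.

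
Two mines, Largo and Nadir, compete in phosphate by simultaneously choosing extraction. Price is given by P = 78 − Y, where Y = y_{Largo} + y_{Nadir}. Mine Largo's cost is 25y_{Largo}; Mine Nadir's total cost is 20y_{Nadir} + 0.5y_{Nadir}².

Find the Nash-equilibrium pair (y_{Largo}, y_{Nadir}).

Mine Largo's profit: π = y_{Largo}(78 − (y_{Largo} + y_{Nadir})) − 25y_{Largo}.
∂π/∂y_{Largo} = 53 − 2y_{Largo} − y_{Nadir} = 0, so y_{Largo} = 26.5 − 0.5y_{Nadir}.
For Nadir: ∂π/∂y_{Nadir} = 58 − 3y_{Nadir} − y_{Largo} = 0 ⇒ y_{Nadir} = 58/3 − (1/3)y_{Largo}.
Plugging y_{Nadir} into Largo's best response: y_{Largo} = 26.5 − 0.5(58/3 − (1/3)y_{Largo}) ⇒ (5/6)y_{Largo} = 101/6, so y_{Largo} = 20.2.
Then y_{Nadir} = 58/3 − (1/3)·20.2 = 12.6.

20.2, 12.6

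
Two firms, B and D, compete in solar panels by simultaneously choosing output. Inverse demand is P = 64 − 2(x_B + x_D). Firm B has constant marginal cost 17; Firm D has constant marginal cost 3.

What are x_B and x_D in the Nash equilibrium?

Firm B's profit: π = x_B(64 − 2(x_B + x_D)) − 17x_B.
∂π/∂x_B = 47 − 4x_B − 2x_D = 0, so x_B = 11.75 − 0.5x_D.
By the same steps for D: x_D = 15.25 − 0.5x_B.
Substituting the second reaction function into the first: x_B = 11.75 − 0.5(15.25 − 0.5x_B), which gives 0.75x_B = 4.125 ⇒ x_B = 5.5.
Then x_D = 15.25 − 0.5·5.5 = 12.5.

5.5, 12.5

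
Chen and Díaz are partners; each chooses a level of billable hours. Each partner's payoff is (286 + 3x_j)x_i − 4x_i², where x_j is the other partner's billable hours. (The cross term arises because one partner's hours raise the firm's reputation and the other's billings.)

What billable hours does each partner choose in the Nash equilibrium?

Chen's payoff is (286 + 3x_D)x_C − 4x_C².
∂π/∂x_C = 286 + 3x_D − 8x_C = 0, so x_C = 35.75 + 0.375x_D.
The game is symmetric, so in equilibrium x_D = x_C: the reaction function gives 0.625x_C = 35.75, hence x_C = 57.2.

57.2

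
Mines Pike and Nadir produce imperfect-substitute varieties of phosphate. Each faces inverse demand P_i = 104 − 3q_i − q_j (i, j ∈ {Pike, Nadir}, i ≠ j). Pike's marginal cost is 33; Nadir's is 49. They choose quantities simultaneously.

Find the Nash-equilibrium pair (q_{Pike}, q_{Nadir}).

10.6, 7.4

Mine Pike's profit: π = q_{Pike}(104 − 3q_{Pike} − q_{Nadir}) − 33q_{Pike}.
∂π/∂q_{Pike} = 71 − 6q_{Pike} − q_{Nadir} = 0 ⇒ q_{Pike} = 71/6 − (1/6)q_{Nadir}.
Similarly q_{Nadir} = 55/6 − (1/6)q_{Pike}.
Plugging q_{Nadir} into Pike's best response: q_{Pike} = 71/6 − (1/6)(55/6 − (1/6)q_{Pike}) ⇒ (35/36)q_{Pike} = 371/36, so q_{Pike} = 10.6.
Then q_{Nadir} = 55/6 − (1/6)·10.6 = 7.4.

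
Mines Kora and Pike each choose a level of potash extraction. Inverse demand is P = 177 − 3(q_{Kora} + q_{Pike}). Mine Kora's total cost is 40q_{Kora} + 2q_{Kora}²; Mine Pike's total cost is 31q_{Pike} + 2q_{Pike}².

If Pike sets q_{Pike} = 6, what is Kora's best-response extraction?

Mine Kora's profit: π = q_{Kora}(177 − 3(q_{Kora} + q_{Pike})) − 40q_{Kora} − 2q_{Kora}².
∂π/∂q_{Kora} = 137 − 10q_{Kora} − 3q_{Pike} = 0, so q_{Kora} = 13.7 − 0.3q_{Pike}.
At q_{Pike} = 6: q_{Kora} = 13.7 − 0.3·6 = 11.9.

11.9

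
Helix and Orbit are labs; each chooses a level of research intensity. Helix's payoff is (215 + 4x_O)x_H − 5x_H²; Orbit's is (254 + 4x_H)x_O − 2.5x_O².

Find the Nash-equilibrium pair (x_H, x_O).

Expanding Helix's payoff: 215x_H + 4x_Ox_H − 5x_H².
∂π/∂x_H = 215 + 4x_O − 10x_H = 0, so x_H = 21.5 + 0.4x_O.
Likewise for Orbit: x_O = 50.8 + 0.8x_H.
Plugging x_O into Helix's best response: x_H = 21.5 + 0.4(50.8 + 0.8x_H) ⇒ 0.68x_H = 41.82, so x_H = 61.5.
Then x_O = 50.8 + 0.8·61.5 = 100.

61.5, 100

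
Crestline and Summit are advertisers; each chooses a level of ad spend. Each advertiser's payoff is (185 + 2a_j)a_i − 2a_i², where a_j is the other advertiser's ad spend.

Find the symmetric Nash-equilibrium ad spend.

Crestline's payoff is (185 + 2a_S)a_C − 2a_C².
∂π/∂a_C = 185 + 2a_S − 4a_C = 0, so a_C = 46.25 + 0.5a_S.
Setting a_C = a_S in the reaction function: a_C = 46.25 + 0.5a_C, so a_C = 46.25 / 0.5 = 92.5.

92.5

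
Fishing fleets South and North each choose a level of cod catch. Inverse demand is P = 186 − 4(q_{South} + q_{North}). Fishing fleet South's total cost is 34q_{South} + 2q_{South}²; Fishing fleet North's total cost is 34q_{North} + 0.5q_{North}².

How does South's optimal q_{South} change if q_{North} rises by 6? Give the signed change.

-2

Fishing fleet South's profit: π = q_{South}(186 − 4(q_{South} + q_{North})) − 34q_{South} − 2q_{South}².
∂π/∂q_{South} = 152 − 12q_{South} − 4q_{North} = 0, so q_{South} = 38/3 − (1/3)q_{North}.
The reaction-function slope is −1/3, so a 6-unit rise in q_{North} moves q_{South} by −1/3 × 6 = −2. South's best response falls — the actions are strategic substitutes.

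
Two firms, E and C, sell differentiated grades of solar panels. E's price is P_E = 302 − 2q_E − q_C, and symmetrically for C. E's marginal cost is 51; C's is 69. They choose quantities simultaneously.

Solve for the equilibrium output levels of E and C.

51.4, 45.4

Firm E's profit: π = q_E(302 − 2q_E − q_C) − 51q_E.
∂π/∂q_E = 251 − 4q_E − q_C = 0 ⇒ q_E = 62.75 − 0.25q_C.
Similarly q_C = 58.25 − 0.25q_E.
Plugging q_C into E's best response: q_E = 62.75 − 0.25(58.25 − 0.25q_E) ⇒ 0.9375q_E = 48.1875, so q_E = 51.4.
Then q_C = 58.25 − 0.25·51.4 = 45.4.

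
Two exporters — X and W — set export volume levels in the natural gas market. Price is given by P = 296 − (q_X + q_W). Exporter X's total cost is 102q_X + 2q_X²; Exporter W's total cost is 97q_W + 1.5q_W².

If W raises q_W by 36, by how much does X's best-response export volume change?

Exporter X's profit: π = q_X(296 − (q_X + q_W)) − 102q_X − 2q_X².
∂π/∂q_X = 194 − 6q_X − q_W = 0, so q_X = 97/3 − (1/6)q_W.
The reaction-function slope is −1/6, so a 36-unit rise in q_W moves q_X by −1/6 × 36 = −6. X's best response falls — the actions are strategic substitutes.

-6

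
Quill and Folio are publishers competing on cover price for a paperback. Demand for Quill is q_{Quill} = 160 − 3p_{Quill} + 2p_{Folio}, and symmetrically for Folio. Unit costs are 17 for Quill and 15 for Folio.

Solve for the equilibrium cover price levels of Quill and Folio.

Quill's profit: π = (p_{Quill} − 17)(160 − 3p_{Quill} + 2p_{Folio}).
∂π/∂p_{Quill} = 211 − 6p_{Quill} + 2p_{Folio} = 0 ⇒ p_{Quill} = 211/6 + (1/3)p_{Folio}.
Similarly p_{Folio} = 205/6 + (1/3)p_{Quill}.
Plugging p_{Folio} into Quill's best response: p_{Quill} = 211/6 + (1/3)(205/6 + (1/3)p_{Quill}) ⇒ (8/9)p_{Quill} = 419/9, so p_{Quill} = 52.375.
Then p_{Folio} = 205/6 + (1/3)·52.375 = 51.625.

52.375, 51.625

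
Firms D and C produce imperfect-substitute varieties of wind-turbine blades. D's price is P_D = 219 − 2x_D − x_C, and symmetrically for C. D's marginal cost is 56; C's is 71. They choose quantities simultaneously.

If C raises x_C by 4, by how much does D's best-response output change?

Firm D's profit: π = x_D(219 − 2x_D − x_C) − 56x_D.
∂π/∂x_D = 163 − 4x_D − x_C = 0 ⇒ x_D = 40.75 − 0.25x_C.
The reaction-function slope is −0.25, so a 4-unit rise in x_C moves x_D by −0.25 × 4 = −1. D's best response falls — the actions are strategic substitutes.

-1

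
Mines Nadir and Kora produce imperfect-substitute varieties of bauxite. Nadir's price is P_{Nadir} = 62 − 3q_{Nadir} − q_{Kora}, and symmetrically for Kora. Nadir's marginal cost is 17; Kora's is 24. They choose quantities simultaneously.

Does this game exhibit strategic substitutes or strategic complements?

Mine Nadir's profit: π = q_{Nadir}(62 − 3q_{Nadir} − q_{Kora}) − 17q_{Nadir}.
∂π/∂q_{Nadir} = 45 − 6q_{Nadir} − q_{Kora} = 0 ⇒ q_{Nadir} = 7.5 − (1/6)q_{Kora}.
The best-response slope dq_{Nadir}/dq_{Kora} = −1/6 < 0: the reaction function is downward-sloping, so the choices are strategic substitutes.

strategic substitutes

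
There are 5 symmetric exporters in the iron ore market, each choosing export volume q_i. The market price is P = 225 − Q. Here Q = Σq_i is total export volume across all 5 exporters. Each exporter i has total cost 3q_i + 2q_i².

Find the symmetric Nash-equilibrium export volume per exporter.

22.2

A representative exporter's profit is π_i = q_i(225 − Q) − 3q_i − 2q_i², with Q = q_i + Σ_{j≠i} q_j.
First-order condition: 222 − 6q_i − Σ_{j≠i} q_j = 0.
Imposing symmetry (q_j = q for all j) turns Σ_{j≠i} q_j into 4q, so 222 = 10q and q = 22.2.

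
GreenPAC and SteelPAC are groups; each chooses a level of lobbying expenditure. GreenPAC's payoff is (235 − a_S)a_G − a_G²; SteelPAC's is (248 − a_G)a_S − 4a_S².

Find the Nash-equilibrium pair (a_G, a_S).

Expanding GreenPAC's payoff: 235a_G − a_Sa_G − a_G².
∂π/∂a_G = 235 − a_S − 2a_G = 0, so a_G = 117.5 − 0.5a_S.
Likewise for SteelPAC: a_S = 31 − 0.125a_G.
Substituting the second reaction function into the first: a_G = 117.5 − 0.5(31 − 0.125a_G), which gives 0.9375a_G = 102 ⇒ a_G = 108.8.
Then a_S = 31 − 0.125·108.8 = 17.4.

108.8, 17.4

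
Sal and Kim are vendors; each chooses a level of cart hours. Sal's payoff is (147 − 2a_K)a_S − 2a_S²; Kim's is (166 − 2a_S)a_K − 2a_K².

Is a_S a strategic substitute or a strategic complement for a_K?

Expanding Sal's payoff: 147a_S − 2a_Ka_S − 2a_S².
∂π/∂a_S = 147 − 2a_K − 4a_S = 0, so a_S = 36.75 − 0.5a_K.
The best-response slope da_S/da_K = −0.5 < 0: the reaction function is downward-sloping, so the choices are strategic substitutes.

strategic substitutes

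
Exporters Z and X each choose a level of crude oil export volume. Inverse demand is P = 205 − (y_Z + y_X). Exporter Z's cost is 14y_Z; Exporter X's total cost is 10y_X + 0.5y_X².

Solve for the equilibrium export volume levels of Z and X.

Exporter Z's profit: π = y_Z(205 − (y_Z + y_X)) − 14y_Z.
∂π/∂y_Z = 191 − 2y_Z − y_X = 0, so y_Z = 95.5 − 0.5y_X.
For X: ∂π/∂y_X = 195 − 3y_X − y_Z = 0 ⇒ y_X = 65 − (1/3)y_Z.
Solving the two reaction functions simultaneously: (1 − (−0.5)(−1/3))y_Z = 95.5 − 0.5·65, so (5/6)y_Z = 63 and y_Z = 75.6.
Then y_X = 65 − (1/3)·75.6 = 39.8.

75.6, 39.8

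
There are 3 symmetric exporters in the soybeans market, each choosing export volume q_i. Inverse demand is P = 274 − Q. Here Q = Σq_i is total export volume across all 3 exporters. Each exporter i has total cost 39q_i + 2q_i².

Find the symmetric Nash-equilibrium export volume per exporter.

A representative exporter's profit is π_i = q_i(274 − Q) − 39q_i − 2q_i², with Q = q_i + Σ_{j≠i} q_j.
First-order condition: 235 − 6q_i − Σ_{j≠i} q_j = 0.
In a symmetric equilibrium every exporter chooses the same q, so Σ_{j≠i} q_j = 2q. The condition becomes 235 − 8q = 0, giving q = 235/8 = 29.375.

29.375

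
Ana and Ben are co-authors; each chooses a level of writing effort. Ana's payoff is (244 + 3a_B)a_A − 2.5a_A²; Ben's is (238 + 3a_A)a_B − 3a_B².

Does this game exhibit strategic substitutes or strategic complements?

Expanding Ana's payoff: 244a_A + 3a_Ba_A − 2.5a_A².
∂π/∂a_A = 244 + 3a_B − 5a_A = 0, so a_A = 48.8 + 0.6a_B.
The best-response slope da_A/da_B = 0.6 > 0: the reaction function is upward-sloping, so the choices are strategic complements.

strategic complements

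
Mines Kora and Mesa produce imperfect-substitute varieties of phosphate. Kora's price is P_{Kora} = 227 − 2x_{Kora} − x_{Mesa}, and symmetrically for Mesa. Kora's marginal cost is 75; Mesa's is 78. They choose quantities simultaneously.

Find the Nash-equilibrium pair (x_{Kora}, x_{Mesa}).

Mine Kora's profit: π = x_{Kora}(227 − 2x_{Kora} − x_{Mesa}) − 75x_{Kora}.
∂π/∂x_{Kora} = 152 − 4x_{Kora} − x_{Mesa} = 0 ⇒ x_{Kora} = 38 − 0.25x_{Mesa}.
Similarly x_{Mesa} = 37.25 − 0.25x_{Kora}.
Plugging x_{Mesa} into Kora's best response: x_{Kora} = 38 − 0.25(37.25 − 0.25x_{Kora}) ⇒ 0.9375x_{Kora} = 28.6875, so x_{Kora} = 30.6.
Then x_{Mesa} = 37.25 − 0.25·30.6 = 29.6.

30.6, 29.6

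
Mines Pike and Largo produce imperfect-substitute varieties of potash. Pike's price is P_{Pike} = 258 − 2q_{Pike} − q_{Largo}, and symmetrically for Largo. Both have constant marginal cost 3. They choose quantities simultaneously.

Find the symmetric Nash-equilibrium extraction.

Mine Pike's profit: π = q_{Pike}(258 − 2q_{Pike} − q_{Largo}) − 3q_{Pike}.
∂π/∂q_{Pike} = 255 − 4q_{Pike} − q_{Largo} = 0 ⇒ q_{Pike} = 63.75 − 0.25q_{Largo}.
Setting q_{Pike} = q_{Largo} in the reaction function: q_{Pike} = 63.75 − 0.25q_{Pike}, so q_{Pike} = 63.75 / 1.25 = 51.

51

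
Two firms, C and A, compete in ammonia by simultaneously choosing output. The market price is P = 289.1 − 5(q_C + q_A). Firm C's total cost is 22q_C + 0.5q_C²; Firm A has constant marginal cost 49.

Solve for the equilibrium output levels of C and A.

17.3, 15.36

Firm C's profit: π = q_C(289.1 − 5(q_C + q_A)) − 22q_C − 0.5q_C².
∂π/∂q_C = 267.1 − 11q_C − 5q_A = 0, so q_C = 2671/110 − (5/11)q_A.
For A: ∂π/∂q_A = 240.1 − 10q_A − 5q_C = 0 ⇒ q_A = 24.01 − 0.5q_C.
Solving the two reaction functions simultaneously: (1 − (−5/11)(−0.5))q_C = 2671/110 − (5/11)·24.01, so (17/22)q_C = 2941/220 and q_C = 17.3.
Then q_A = 24.01 − 0.5·17.3 = 15.36.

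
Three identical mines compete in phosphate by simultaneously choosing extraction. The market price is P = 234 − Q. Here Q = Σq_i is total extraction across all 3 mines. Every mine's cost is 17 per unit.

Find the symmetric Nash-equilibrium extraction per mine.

A representative mine's profit is π_i = q_i(234 − Q) − 17q_i, with Q = q_i + Σ_{j≠i} q_j.
First-order condition: 217 − 2q_i − Σ_{j≠i} q_j = 0.
In a symmetric equilibrium every mine chooses the same q, so Σ_{j≠i} q_j = 2q. The condition becomes 217 − 4q = 0, giving q = 217/4 = 54.25.

54.25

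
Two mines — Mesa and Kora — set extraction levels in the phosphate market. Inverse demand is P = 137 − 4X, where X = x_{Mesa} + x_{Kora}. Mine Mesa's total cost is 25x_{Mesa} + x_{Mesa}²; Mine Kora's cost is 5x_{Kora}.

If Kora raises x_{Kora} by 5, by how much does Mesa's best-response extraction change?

Mine Mesa's profit: π = x_{Mesa}(137 − 4(x_{Mesa} + x_{Kora})) − 25x_{Mesa} − x_{Mesa}².
∂π/∂x_{Mesa} = 112 − 10x_{Mesa} − 4x_{Kora} = 0, so x_{Mesa} = 11.2 − 0.4x_{Kora}.
The reaction-function slope is −0.4, so a 5-unit rise in x_{Kora} moves x_{Mesa} by −0.4 × 5 = −2. Mesa's best response falls — the actions are strategic substitutes.

-2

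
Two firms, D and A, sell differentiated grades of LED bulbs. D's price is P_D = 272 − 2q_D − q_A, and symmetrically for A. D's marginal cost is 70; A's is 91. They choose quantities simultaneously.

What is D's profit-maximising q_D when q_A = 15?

46.75

Firm D's profit: π = q_D(272 − 2q_D − q_A) − 70q_D.
∂π/∂q_D = 202 − 4q_D − q_A = 0 ⇒ q_D = 50.5 − 0.25q_A.
At q_A = 15: q_D = 50.5 − 0.25·15 = 46.75.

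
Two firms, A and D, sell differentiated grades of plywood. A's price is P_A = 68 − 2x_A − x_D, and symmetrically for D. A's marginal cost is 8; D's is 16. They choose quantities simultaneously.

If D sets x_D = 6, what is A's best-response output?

13.5

Firm A's profit: π = x_A(68 − 2x_A − x_D) − 8x_A.
∂π/∂x_A = 60 − 4x_A − x_D = 0 ⇒ x_A = 15 − 0.25x_D.
At x_D = 6: x_A = 15 − 0.25·6 = 13.5.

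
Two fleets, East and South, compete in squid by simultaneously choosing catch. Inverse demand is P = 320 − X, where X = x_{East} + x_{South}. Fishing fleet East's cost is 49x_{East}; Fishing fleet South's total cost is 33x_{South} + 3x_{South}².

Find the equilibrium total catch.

Fishing fleet East's profit: π = x_{East}(320 − (x_{East} + x_{South})) − 49x_{East}.
∂π/∂x_{East} = 271 − 2x_{East} − x_{South} = 0, so x_{East} = 135.5 − 0.5x_{South}.
For South: ∂π/∂x_{South} = 287 − 8x_{South} − x_{East} = 0 ⇒ x_{South} = 35.875 − 0.125x_{East}.
Solving the two reaction functions simultaneously: (1 − (−0.5)(−0.125))x_{East} = 135.5 − 0.5·35.875, so 0.9375x_{East} = 117.5625 and x_{East} = 125.4.
Then x_{South} = 35.875 − 0.125·125.4 = 20.2.
Total catch: 125.4 + 20.2 = 145.6.

145.6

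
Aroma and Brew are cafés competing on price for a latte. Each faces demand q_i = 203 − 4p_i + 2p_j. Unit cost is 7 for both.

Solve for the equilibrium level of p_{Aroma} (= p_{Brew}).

38.5

Aroma's profit: π = (p_{Aroma} − 7)(203 − 4p_{Aroma} + 2p_{Brew}).
∂π/∂p_{Aroma} = 231 − 8p_{Aroma} + 2p_{Brew} = 0 ⇒ p_{Aroma} = 28.875 + 0.25p_{Brew}.
By symmetry p_{Brew} = p_{Aroma}; substituting into the reaction function, 0.75p_{Aroma} = 28.875 and p_{Aroma} = 38.5.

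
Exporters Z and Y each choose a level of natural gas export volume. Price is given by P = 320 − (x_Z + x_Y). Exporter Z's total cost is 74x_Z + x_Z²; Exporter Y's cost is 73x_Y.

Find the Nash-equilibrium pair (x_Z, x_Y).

35, 106

Exporter Z's profit: π = x_Z(320 − (x_Z + x_Y)) − 74x_Z − x_Z².
∂π/∂x_Z = 246 − 4x_Z − x_Y = 0, so x_Z = 61.5 − 0.25x_Y.
For Y: ∂π/∂x_Y = 247 − 2x_Y − x_Z = 0 ⇒ x_Y = 123.5 − 0.5x_Z.
Plugging x_Y into Z's best response: x_Z = 61.5 − 0.25(123.5 − 0.5x_Z) ⇒ 0.875x_Z = 30.625, so x_Z = 35.
Then x_Y = 123.5 − 0.5·35 = 106.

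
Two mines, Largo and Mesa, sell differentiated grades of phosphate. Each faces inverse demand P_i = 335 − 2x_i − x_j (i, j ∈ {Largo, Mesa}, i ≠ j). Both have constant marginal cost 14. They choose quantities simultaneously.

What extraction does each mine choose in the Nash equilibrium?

64.2

Mine Largo's profit: π = x_{Largo}(335 − 2x_{Largo} − x_{Mesa}) − 14x_{Largo}.
∂π/∂x_{Largo} = 321 − 4x_{Largo} − x_{Mesa} = 0 ⇒ x_{Largo} = 80.25 − 0.25x_{Mesa}.
The game is symmetric, so in equilibrium x_{Mesa} = x_{Largo}: the reaction function gives 1.25x_{Largo} = 80.25, hence x_{Largo} = 64.2.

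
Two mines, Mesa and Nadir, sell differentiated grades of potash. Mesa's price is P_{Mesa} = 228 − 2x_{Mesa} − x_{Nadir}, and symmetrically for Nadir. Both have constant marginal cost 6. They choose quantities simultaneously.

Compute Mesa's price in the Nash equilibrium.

94.8

Mine Mesa's profit: π = x_{Mesa}(228 − 2x_{Mesa} − x_{Nadir}) − 6x_{Mesa}.
∂π/∂x_{Mesa} = 222 − 4x_{Mesa} − x_{Nadir} = 0 ⇒ x_{Mesa} = 55.5 − 0.25x_{Nadir}.
The game is symmetric, so in equilibrium x_{Nadir} = x_{Mesa}: the reaction function gives 1.25x_{Mesa} = 55.5, hence x_{Mesa} = 44.4.
P_{Mesa} = 228 − 2·44.4 − 44.4 = 94.8.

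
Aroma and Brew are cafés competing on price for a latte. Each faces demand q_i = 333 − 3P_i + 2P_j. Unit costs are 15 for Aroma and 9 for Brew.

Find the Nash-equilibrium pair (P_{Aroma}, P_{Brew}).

Aroma's profit: π = (P_{Aroma} − 15)(333 − 3P_{Aroma} + 2P_{Brew}).
∂π/∂P_{Aroma} = 378 − 6P_{Aroma} + 2P_{Brew} = 0 ⇒ P_{Aroma} = 63 + (1/3)P_{Brew}.
Similarly P_{Brew} = 60 + (1/3)P_{Aroma}.
Plugging P_{Brew} into Aroma's best response: P_{Aroma} = 63 + (1/3)(60 + (1/3)P_{Aroma}) ⇒ (8/9)P_{Aroma} = 83, so P_{Aroma} = 93.375.
Then P_{Brew} = 60 + (1/3)·93.375 = 91.125.

93.375, 91.125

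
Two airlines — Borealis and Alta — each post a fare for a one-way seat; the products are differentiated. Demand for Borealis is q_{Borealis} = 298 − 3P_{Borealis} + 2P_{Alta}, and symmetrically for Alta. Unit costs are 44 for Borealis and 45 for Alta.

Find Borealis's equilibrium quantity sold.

Borealis's profit: π = (P_{Borealis} − 44)(298 − 3P_{Borealis} + 2P_{Alta}).
∂π/∂P_{Borealis} = 430 − 6P_{Borealis} + 2P_{Alta} = 0 ⇒ P_{Borealis} = 215/3 + (1/3)P_{Alta}.
Similarly P_{Alta} = 433/6 + (1/3)P_{Borealis}.
Solving the two reaction functions simultaneously: (1 − (1/3)(1/3))P_{Borealis} = 215/3 + (1/3)·(433/6), so (8/9)P_{Borealis} = 1723/18 and P_{Borealis} = 107.6875.
Then P_{Alta} = 433/6 + (1/3)·107.6875 = 108.0625.
q_{Borealis} = 298 − 3·107.6875 + 2·108.0625 = 191.0625.

191.0625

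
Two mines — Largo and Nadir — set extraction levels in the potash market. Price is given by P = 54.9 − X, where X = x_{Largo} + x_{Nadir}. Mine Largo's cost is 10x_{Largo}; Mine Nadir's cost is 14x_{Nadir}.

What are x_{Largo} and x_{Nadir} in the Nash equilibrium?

Mine Largo's profit: π = x_{Largo}(54.9 − (x_{Largo} + x_{Nadir})) − 10x_{Largo}.
∂π/∂x_{Largo} = 44.9 − 2x_{Largo} − x_{Nadir} = 0, so x_{Largo} = 22.45 − 0.5x_{Nadir}.
By the same steps for Nadir: x_{Nadir} = 20.45 − 0.5x_{Largo}.
Plugging x_{Nadir} into Largo's best response: x_{Largo} = 22.45 − 0.5(20.45 − 0.5x_{Largo}) ⇒ 0.75x_{Largo} = 12.225, so x_{Largo} = 16.3.
Then x_{Nadir} = 20.45 − 0.5·16.3 = 12.3.

16.3, 12.3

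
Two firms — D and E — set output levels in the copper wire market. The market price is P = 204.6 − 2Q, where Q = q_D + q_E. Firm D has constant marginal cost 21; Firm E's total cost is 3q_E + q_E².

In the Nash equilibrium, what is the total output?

Firm D's profit: π = q_D(204.6 − 2(q_D + q_E)) − 21q_D.
∂π/∂q_D = 183.6 − 4q_D − 2q_E = 0, so q_D = 45.9 − 0.5q_E.
For E: ∂π/∂q_E = 201.6 − 6q_E − 2q_D = 0 ⇒ q_E = 33.6 − (1/3)q_D.
Substituting the second reaction function into the first: q_D = 45.9 − 0.5(33.6 − (1/3)q_D), which gives (5/6)q_D = 29.1 ⇒ q_D = 34.92.
Then q_E = 33.6 − (1/3)·34.92 = 21.96.
Total output: 34.92 + 21.96 = 56.88.

56.88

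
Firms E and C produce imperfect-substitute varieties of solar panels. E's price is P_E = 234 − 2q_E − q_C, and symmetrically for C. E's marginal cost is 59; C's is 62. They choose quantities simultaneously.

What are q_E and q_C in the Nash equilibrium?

35.2, 34.2

Firm E's profit: π = q_E(234 − 2q_E − q_C) − 59q_E.
∂π/∂q_E = 175 − 4q_E − q_C = 0 ⇒ q_E = 43.75 − 0.25q_C.
Similarly q_C = 43 − 0.25q_E.
Plugging q_C into E's best response: q_E = 43.75 − 0.25(43 − 0.25q_E) ⇒ 0.9375q_E = 33, so q_E = 35.2.
Then q_C = 43 − 0.25·35.2 = 34.2.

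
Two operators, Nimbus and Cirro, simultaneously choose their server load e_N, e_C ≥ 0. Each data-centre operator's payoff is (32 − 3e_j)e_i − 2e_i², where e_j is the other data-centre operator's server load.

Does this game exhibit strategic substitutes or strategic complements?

Nimbus's payoff is (32 − 3e_C)e_N − 2e_N².
∂π/∂e_N = 32 − 3e_C − 4e_N = 0, so e_N = 8 − 0.75e_C.
The best-response slope de_N/de_C = −0.75 < 0: the reaction function is downward-sloping, so the choices are strategic substitutes.

strategic substitutes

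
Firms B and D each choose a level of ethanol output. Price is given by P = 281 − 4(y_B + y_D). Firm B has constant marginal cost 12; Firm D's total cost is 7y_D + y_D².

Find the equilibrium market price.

Firm B's profit: π = y_B(281 − 4(y_B + y_D)) − 12y_B.
∂π/∂y_B = 269 − 8y_B − 4y_D = 0, so y_B = 33.625 − 0.5y_D.
For D: ∂π/∂y_D = 274 − 10y_D − 4y_B = 0 ⇒ y_D = 27.4 − 0.4y_B.
Substituting the second reaction function into the first: y_B = 33.625 − 0.5(27.4 − 0.4y_B), which gives 0.8y_B = 19.925 ⇒ y_B = 797/32.
Then y_D = 27.4 − 0.4·(797/32) = 17.4375.
Equilibrium price: P = 281 − 4·(1355/32) = 111.625.

111.625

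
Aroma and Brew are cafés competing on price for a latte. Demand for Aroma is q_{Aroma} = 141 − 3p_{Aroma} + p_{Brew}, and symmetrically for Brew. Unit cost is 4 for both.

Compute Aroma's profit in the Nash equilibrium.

Aroma's profit: π = (p_{Aroma} − 4)(141 − 3p_{Aroma} + p_{Brew}).
∂π/∂p_{Aroma} = 153 − 6p_{Aroma} + p_{Brew} = 0 ⇒ p_{Aroma} = 25.5 + (1/6)p_{Brew}.
By symmetry p_{Brew} = p_{Aroma}; substituting into the reaction function, (5/6)p_{Aroma} = 25.5 and p_{Aroma} = 30.6.
q_{Aroma} = 141 − 3·30.6 + 30.6 = 79.8.
Profit = (30.6 − 4)·79.8 = 2122.68.

2122.68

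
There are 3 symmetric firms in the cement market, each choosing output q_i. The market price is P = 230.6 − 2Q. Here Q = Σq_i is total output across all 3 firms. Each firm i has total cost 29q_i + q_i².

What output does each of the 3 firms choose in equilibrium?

A representative firm's profit is π_i = q_i(230.6 − 2Q) − 29q_i − q_i², with Q = q_i + Σ_{j≠i} q_j.
First-order condition: 201.6 − 6q_i − 2Σ_{j≠i} q_j = 0.
Imposing symmetry (q_j = q for all j) turns Σ_{j≠i} q_j into 2q, so 201.6 = 10q and q = 20.16.

20.16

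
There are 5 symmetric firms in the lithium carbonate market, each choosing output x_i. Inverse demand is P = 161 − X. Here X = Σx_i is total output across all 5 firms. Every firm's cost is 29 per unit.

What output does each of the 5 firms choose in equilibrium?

22

A representative firm's profit is π_i = x_i(161 − X) − 29x_i, with X = x_i + Σ_{j≠i} x_j.
First-order condition: 132 − 2x_i − Σ_{j≠i} x_j = 0.
Imposing symmetry (x_j = x for all j) turns Σ_{j≠i} x_j into 4x, so 132 = 6x and x = 22.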